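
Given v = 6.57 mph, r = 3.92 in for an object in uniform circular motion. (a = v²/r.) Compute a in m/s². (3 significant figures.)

a is given directly by: a = v²/r.
v = 6.57 mph = 2.937 m/s; r = 3.92 in = 0.09957 m.
a = 86.64 m/s²

86.6 m/s²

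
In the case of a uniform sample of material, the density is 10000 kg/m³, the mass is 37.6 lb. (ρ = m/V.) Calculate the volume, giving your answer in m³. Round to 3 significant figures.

0.00171 m³

Rearranging ρ = m/V for V: V = m/ρ.
ρ = 10000 kg/m³; m = 37.6 lb = 17.06 kg.
V = 0.001706 m³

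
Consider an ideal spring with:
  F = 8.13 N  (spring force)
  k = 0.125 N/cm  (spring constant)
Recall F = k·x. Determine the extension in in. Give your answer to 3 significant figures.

From Hooke's law: x = F/k.
F = 8.13 N; k = 0.125 N/cm = 12.50 N/m.
x = 0.6504 m
0.6504 m × (1 in / 0.02540 m) = 25.61 in

25.6 in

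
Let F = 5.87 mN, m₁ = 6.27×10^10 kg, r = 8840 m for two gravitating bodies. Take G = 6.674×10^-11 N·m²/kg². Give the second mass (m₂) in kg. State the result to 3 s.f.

1.10×10^5 kg

From Newton's law of gravitation: m₂ = F·r²/(G·m₁).
F = 5.87 mN = 0.005870 N; m₁ = 6.27×10^10 kg; r = 8840 m; G = 6.674×10^-11 N·m²/kg².
m₂ = 1.096×10^5 kg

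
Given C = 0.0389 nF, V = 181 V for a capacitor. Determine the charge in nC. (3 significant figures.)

7.04 nC

Rearranging: Q = CV.
C = 0.0389 nF = 3.890×10^-11 F; V = 181 V.
Q = 7.041×10^-9 C
7.041×10^-9 C × (1 nC / 1.000×10^-9 C) = 7.041 nC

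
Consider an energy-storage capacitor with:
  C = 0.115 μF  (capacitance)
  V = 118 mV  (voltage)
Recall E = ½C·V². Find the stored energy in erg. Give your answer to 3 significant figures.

Directly: E = ½CV².
C = 0.115 μF = 1.150×10^-7 F; V = 118 mV = 0.1180 V.
E = 8.006×10^-10 J  (the unit combination reduces to kg·m²/s² = J)
8.006×10^-10 J × (1 erg / 1.000×10^-7 J) = 0.008006 erg

0.00801 erg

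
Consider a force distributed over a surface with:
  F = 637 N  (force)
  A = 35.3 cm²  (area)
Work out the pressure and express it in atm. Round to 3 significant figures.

1.78 atm

P is given directly by: P = F/A.
F = 637 N; A = 35.3 cm² = 0.003530 m².
P = 1.805×10^5 Pa
1.805×10^5 Pa × (1 atm / 1.013×10^5 Pa) = 1.781 atm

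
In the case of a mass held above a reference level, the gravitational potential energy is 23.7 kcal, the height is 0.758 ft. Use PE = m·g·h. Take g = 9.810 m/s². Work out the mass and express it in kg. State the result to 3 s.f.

Solving PE = m·g·h for m: m = PE/(g·h).
PE = 23.7 kcal = 99161 J; h = 0.758 ft = 0.2310 m; g = 9.810 m/s².
m = 43751 kg

43800 kg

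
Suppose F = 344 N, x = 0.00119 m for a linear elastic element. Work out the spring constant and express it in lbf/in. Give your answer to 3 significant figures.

Rearranging F = k·x for k: k = F/x.
F = 344 N; x = 0.00119 m.
k = 2.891×10^5 N/m
2.891×10^5 N/m × (1 lbf/in / 175.1 N/m) = 1651 lbf/in

1650 lbf/in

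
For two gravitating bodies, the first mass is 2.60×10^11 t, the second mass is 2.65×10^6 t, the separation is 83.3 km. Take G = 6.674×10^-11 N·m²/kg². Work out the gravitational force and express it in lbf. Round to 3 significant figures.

From Newton's law of gravitation: F = Gm₁m₂/r².
m₁ = 2.60×10^11 t = 2.600×10^14 kg; m₂ = 2.65×10^6 t = 2.650×10^9 kg; r = 83.3 km = 83300 m; G = 6.674×10^-11 N·m²/kg².
F = 6627 N
6627 N × (1 lbf / 4.448 N) = 1490 lbf

1490 lbf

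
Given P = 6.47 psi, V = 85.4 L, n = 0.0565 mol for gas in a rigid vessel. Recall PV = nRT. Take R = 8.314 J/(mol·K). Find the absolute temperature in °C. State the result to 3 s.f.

Solving PV = nRT for T: T = PV/(nR).
P = 6.47 psi = 44609 Pa; V = 85.4 L = 0.08540 m³; n = 0.0565 mol; R = 8.314 J/(mol·K).
T = 8110 K
8110 K − 273.15 = 7837 °C

7840 °C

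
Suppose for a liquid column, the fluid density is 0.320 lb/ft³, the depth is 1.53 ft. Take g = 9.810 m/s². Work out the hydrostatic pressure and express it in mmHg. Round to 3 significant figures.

Directly: P = ρgh.
ρ = 0.320 lb/ft³ = 5.126 kg/m³; h = 1.53 ft = 0.4663 m; g = 9.810 m/s².
P = 23.45 Pa
23.45 Pa × (1 mmHg / 133.3 Pa) = 0.1759 mmHg

0.176 mmHg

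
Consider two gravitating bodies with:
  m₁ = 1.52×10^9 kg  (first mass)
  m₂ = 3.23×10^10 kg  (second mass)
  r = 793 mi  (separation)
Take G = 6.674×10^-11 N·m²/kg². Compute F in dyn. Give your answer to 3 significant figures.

F is given directly by: F = Gm₁m₂/r².
m₁ = 1.52×10^9 kg; m₂ = 3.23×10^10 kg; r = 793 mi = 1.276×10^6 m; G = 6.674×10^-11 N·m²/kg².
F = 0.002012 N
0.002012 N × (1 dyn / 1.000×10^-5 N) = 201.2 dyn

201 dyn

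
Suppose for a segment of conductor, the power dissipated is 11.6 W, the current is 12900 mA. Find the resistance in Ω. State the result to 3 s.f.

Solving P = I²R for R: R = P/I².
P = 11.6 W; I = 12900 mA = 12.90 A.
R = 0.06971 Ω

0.0697 Ω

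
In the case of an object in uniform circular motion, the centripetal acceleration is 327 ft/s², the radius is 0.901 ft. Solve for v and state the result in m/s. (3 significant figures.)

5.23 m/s

Rearranging a = v²/r for v: v = √(a·r).
a = 327 ft/s² = 99.67 m/s²; r = 0.901 ft = 0.2746 m.
v = 5.232 m/s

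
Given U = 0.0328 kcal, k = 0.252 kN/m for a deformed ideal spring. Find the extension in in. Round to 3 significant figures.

41.1 in

Rearranging U = ½k·x² for x: x = √(2U/k).
U = 0.0328 kcal = 137.2 J; k = 0.252 kN/m = 252.0 N/m.
x = 1.044 m
1.044 m × (1 in / 0.02540 m) = 41.09 in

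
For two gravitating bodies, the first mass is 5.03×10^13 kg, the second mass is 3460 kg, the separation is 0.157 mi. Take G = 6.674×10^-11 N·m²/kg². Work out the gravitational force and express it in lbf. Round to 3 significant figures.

40.9 lbf

From Newton's law of gravitation: F = Gm₁m₂/r².
m₁ = 5.03×10^13 kg; m₂ = 3460 kg; r = 0.157 mi = 252.7 m; G = 6.674×10^-11 N·m²/kg².
F = 181.9 N  (the unit combination reduces to kg·m/s² = N)
181.9 N × (1 lbf / 4.448 N) = 40.90 lbf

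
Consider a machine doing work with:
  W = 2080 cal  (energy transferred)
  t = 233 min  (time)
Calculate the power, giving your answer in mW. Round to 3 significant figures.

P is given directly by: P = W/t.
W = 2080 cal = 8703 J; t = 233 min = 13980 s.
P = 0.6225 W  (the unit combination reduces to kg·m²/s³ = W)
0.6225 W × (1 mW / 0.001000 W) = 622.5 mW

623 mW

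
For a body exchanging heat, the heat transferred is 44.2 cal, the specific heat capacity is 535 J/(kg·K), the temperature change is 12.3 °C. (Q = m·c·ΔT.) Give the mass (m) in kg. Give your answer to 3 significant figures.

0.0281 kg

Rearranging Q = m·c·ΔT for m: m = Q/(c·ΔT).
Q = 44.2 cal = 184.9 J; c = 535 J/(kg·K); ΔT = 12.3 °C = 12.30 K.
m = 0.02810 kg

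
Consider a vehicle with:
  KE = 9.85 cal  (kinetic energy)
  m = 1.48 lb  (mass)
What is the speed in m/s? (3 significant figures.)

Rearranging: v = √(2·KE/m).
KE = 9.85 cal = 41.21 J; m = 1.48 lb = 0.6713 kg.
v = 11.08 m/s

11.1 m/s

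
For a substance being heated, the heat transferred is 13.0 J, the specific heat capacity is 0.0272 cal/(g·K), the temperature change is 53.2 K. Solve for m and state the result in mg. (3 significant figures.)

2150 mg

Rearranging Q = m·c·ΔT for m: m = Q/(c·ΔT).
Q = 13.0 J; c = 0.0272 cal/(g·K) = 113.8 J/(kg·K); ΔT = 53.2 K.
m = 0.002147 kg
0.002147 kg × (1 mg / 1.000×10^-6 kg) = 2147 mg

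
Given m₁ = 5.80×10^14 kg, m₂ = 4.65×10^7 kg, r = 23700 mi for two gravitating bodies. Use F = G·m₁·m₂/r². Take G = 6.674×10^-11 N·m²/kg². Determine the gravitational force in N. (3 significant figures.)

From Newton's law of gravitation: F = Gm₁m₂/r².
m₁ = 5.80×10^14 kg; m₂ = 4.65×10^7 kg; r = 23700 mi = 3.814×10^7 m; G = 6.674×10^-11 N·m²/kg².
F = 0.001237 N  (the unit combination reduces to kg·m/s² = N)

0.00124 N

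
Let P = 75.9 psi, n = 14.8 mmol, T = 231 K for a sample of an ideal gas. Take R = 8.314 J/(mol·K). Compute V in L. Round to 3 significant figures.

0.0543 L

Rearranging PV = nRT for V: V = nRT/P.
P = 75.9 psi = 5.233×10^5 Pa; n = 14.8 mmol = 0.01480 mol; T = 231 K; R = 8.314 J/(mol·K).
V = 5.432×10^-5 m³
5.432×10^-5 m³ × (1 L / 0.001000 m³) = 0.05432 L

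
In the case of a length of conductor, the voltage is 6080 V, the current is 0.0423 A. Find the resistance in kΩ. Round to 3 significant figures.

Rearranging V = I·R for R: R = V/I.
V = 6080 V; I = 0.0423 A.
R = 1.437×10^5 Ω
1.437×10^5 Ω × (1 kΩ / 1000 Ω) = 143.7 kΩ

144 kΩ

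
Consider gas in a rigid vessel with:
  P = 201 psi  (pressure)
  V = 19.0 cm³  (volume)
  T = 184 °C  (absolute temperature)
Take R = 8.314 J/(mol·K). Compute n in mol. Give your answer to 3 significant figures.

0.00693 mol

Rearranging: n = PV/(RT).
P = 201 psi = 1.386×10^6 Pa; V = 19.0 cm³ = 1.900×10^-5 m³; T = 184 °C = 457.1 K; R = 8.314 J/(mol·K).
n = 0.006928 mol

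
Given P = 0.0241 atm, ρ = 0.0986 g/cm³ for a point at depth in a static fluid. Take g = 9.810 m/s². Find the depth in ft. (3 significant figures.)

Rearranging P = ρ·g·h for h: h = P/(ρ·g).
P = 0.0241 atm = 2442 Pa; ρ = 0.0986 g/cm³ = 98.60 kg/m³; g = 9.810 m/s².
h = 2.525 m
2.525 m × (1 ft / 0.3048 m) = 8.283 ft

8.28 ft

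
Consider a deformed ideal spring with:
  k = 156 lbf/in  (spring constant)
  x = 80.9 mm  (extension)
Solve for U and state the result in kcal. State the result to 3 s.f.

U is given directly by: U = ½kx².
k = 156 lbf/in = 27320 N/m; x = 80.9 mm = 0.08090 m.
U = 89.40 J
89.40 J × (1 kcal / 4184 J) = 0.02137 kcal

0.0214 kcal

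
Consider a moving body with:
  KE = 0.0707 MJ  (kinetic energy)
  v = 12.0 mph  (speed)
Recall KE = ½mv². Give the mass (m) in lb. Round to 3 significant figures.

Rearranging: m = 2·KE/v².
KE = 0.0707 MJ = 70700 J; v = 12.0 mph = 5.364 m/s.
m = 4914 kg
4914 kg × (1 lb / 0.4536 kg) = 10832 lb

10800 lb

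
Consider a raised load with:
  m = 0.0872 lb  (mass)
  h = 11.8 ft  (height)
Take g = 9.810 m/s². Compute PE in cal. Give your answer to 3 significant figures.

Directly: PE = mgh.
m = 0.0872 lb = 0.03955 kg; h = 11.8 ft = 3.597 m; g = 9.810 m/s².
PE = 1.396 J  (the unit combination reduces to kg·m²/s² = J)
1.396 J × (1 cal / 4.184 J) = 0.3335 cal

0.334 cal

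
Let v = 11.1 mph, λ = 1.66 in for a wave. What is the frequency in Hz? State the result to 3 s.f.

Rearranging v = f·λ for f: f = v/λ.
v = 11.1 mph = 4.962 m/s; λ = 1.66 in = 0.04216 m.
f = 117.7 Hz

118 Hz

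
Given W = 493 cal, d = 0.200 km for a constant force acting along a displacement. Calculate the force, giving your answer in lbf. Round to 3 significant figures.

2.32 lbf

Solving W = F·d for F: F = W/d.
W = 493 cal = 2063 J; d = 0.200 km = 200.0 m.
F = 10.31 N
10.31 N × (1 lbf / 4.448 N) = 2.319 lbf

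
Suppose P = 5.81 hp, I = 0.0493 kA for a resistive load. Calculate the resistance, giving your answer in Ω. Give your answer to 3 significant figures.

Solving P = I²R for R: R = P/I².
P = 5.81 hp = 4333 W; I = 0.0493 kA = 49.30 A.
R = 1.783 Ω

1.78 Ω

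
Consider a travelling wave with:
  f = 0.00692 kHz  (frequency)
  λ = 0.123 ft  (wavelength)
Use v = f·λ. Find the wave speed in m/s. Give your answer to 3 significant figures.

0.259 m/s

Directly: v = fλ.
f = 0.00692 kHz = 6.920 Hz; λ = 0.123 ft = 0.03749 m.
v = 0.2594 m/s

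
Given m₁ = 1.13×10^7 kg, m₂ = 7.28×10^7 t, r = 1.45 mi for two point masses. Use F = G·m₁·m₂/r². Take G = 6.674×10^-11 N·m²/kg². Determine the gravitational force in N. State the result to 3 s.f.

10.1 N

From Newton's law of gravitation: F = Gm₁m₂/r².
m₁ = 1.13×10^7 kg; m₂ = 7.28×10^7 t = 7.280×10^10 kg; r = 1.45 mi = 2334 m; G = 6.674×10^-11 N·m²/kg².
F = 10.08 N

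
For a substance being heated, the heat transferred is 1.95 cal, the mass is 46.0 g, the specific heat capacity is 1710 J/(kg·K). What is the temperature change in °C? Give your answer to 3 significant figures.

Rearranging Q = m·c·ΔT for ΔT: ΔT = Q/(m·c).
Q = 1.95 cal = 8.159 J; m = 46.0 g = 0.04600 kg; c = 1710 J/(kg·K).
ΔT = 0.1037 K
Since 1 °C = 1 K, 0.1037 °C.

0.104 °C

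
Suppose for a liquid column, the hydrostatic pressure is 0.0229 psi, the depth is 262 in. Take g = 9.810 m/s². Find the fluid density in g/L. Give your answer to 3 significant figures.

Solving P = ρ·g·h for ρ: ρ = P/(g·h).
P = 0.0229 psi = 157.9 Pa; h = 262 in = 6.655 m; g = 9.810 m/s².
ρ = 2.419 kg/m³
Since 1 g/L = 1 kg/m³, 2.419 g/L.

2.42 g/L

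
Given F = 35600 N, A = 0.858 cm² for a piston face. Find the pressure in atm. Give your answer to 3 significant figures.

P is given directly by: P = F/A.
F = 35600 N; A = 0.858 cm² = 8.580×10^-5 m².
P = 4.149×10^8 Pa
4.149×10^8 Pa × (1 atm / 1.013×10^5 Pa) = 4095 atm

4090 atm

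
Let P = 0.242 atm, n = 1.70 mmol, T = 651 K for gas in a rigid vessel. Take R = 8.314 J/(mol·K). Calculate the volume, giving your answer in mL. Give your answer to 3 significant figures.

Rearranging PV = nRT for V: V = nRT/P.
P = 0.242 atm = 24521 Pa; n = 1.70 mmol = 0.001700 mol; T = 651 K; R = 8.314 J/(mol·K).
V = 3.752×10^-4 m³
3.752×10^-4 m³ × (1 mL / 1.000×10^-6 m³) = 375.2 mL

375 mL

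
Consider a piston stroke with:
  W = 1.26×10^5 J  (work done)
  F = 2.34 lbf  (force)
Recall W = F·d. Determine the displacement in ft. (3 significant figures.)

Rearranging W = F·d for d: d = W/F.
W = 1.26×10^5 J; F = 2.34 lbf = 10.41 N.
d = 12105 m
12105 m × (1 ft / 0.3048 m) = 39715 ft

39700 ft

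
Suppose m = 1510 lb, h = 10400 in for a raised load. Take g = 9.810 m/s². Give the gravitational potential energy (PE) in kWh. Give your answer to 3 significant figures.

Directly: PE = mgh.
m = 1510 lb = 684.9 kg; h = 10400 in = 264.2 m; g = 9.810 m/s².
PE = 1.775×10^6 J
1.775×10^6 J × (1 kWh / 3.600×10^6 J) = 0.4930 kWh

0.493 kWh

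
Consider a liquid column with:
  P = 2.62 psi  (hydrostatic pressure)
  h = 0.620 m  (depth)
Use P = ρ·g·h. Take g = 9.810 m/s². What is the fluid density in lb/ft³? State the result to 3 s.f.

Rearranging P = ρ·g·h for ρ: ρ = P/(g·h).
P = 2.62 psi = 18064 Pa; h = 0.620 m; g = 9.810 m/s².
ρ = 2970 kg/m³
2970 kg/m³ × (1 lb/ft³ / 16.02 kg/m³) = 185.4 lb/ft³

185 lb/ft³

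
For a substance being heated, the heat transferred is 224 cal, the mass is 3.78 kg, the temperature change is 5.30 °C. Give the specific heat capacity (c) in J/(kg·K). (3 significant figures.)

Rearranging: c = Q/(m·ΔT).
Q = 224 cal = 937.2 J; m = 3.78 kg; ΔT = 5.30 °C = 5.300 K.
c = 46.78 J/(kg·K)

46.8 J/(kg·K)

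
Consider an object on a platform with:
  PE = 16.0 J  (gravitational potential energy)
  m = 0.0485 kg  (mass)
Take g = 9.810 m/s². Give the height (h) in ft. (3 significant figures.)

110 ft

Solving PE = m·g·h for h: h = PE/(m·g).
PE = 16.0 J; m = 0.0485 kg; g = 9.810 m/s².
h = 33.63 m
33.63 m × (1 ft / 0.3048 m) = 110.3 ft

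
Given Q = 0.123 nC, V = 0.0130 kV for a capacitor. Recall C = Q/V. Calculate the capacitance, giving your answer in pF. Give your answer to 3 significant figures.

9.46 pF

Directly: C = Q/V.
Q = 0.123 nC = 1.230×10^-10 C; V = 0.0130 kV = 13.00 V.
C = 9.462×10^-12 F
9.462×10^-12 F × (1 pF / 1.000×10^-12 F) = 9.462 pF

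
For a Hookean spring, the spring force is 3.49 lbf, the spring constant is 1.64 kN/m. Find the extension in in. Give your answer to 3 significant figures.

Rearranging F = k·x for x: x = F/k.
F = 3.49 lbf = 15.52 N; k = 1.64 kN/m = 1640 N/m.
x = 0.009466 m
0.009466 m × (1 in / 0.02540 m) = 0.3727 in

0.373 in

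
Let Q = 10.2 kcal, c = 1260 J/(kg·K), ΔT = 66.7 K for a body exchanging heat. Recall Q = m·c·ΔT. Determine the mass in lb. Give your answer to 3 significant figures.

Rearranging Q = m·c·ΔT for m: m = Q/(c·ΔT).
Q = 10.2 kcal = 42677 J; c = 1260 J/(kg·K); ΔT = 66.7 K.
m = 0.5078 kg
0.5078 kg × (1 lb / 0.4536 kg) = 1.120 lb

1.12 lb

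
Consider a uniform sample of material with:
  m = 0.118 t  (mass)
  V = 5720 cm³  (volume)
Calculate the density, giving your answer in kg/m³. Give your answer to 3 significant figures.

Directly: ρ = m/V.
m = 0.118 t = 118.0 kg; V = 5720 cm³ = 0.005720 m³.
ρ = 20629 kg/m³

20600 kg/m³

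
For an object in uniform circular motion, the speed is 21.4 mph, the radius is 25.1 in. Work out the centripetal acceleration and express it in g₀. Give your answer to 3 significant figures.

a is given directly by: a = v²/r.
v = 21.4 mph = 9.567 m/s; r = 25.1 in = 0.6375 m.
a = 143.6 m/s²
143.6 m/s² × (1 g₀ / 9.807 m/s²) = 14.64 g₀

14.6 g₀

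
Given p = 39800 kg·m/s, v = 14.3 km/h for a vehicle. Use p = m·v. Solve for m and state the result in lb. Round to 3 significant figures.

Rearranging: m = p/v.
p = 39800 kg·m/s; v = 14.3 km/h = 3.972 m/s.
m = 10020 kg
10020 kg × (1 lb / 0.4536 kg) = 22089 lb

22100 lb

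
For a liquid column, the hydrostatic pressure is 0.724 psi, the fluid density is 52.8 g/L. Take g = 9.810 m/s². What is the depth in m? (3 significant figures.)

Solving P = ρ·g·h for h: h = P/(ρ·g).
P = 0.724 psi = 4992 Pa; ρ = 52.8 g/L = 52.80 kg/m³; g = 9.810 m/s².
h = 9.637 m

9.64 m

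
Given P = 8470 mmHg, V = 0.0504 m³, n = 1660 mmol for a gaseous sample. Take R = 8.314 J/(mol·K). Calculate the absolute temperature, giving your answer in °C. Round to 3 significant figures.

3850 °C

From the ideal-gas law: T = PV/(nR).
P = 8470 mmHg = 1.129×10^6 Pa; V = 0.0504 m³; n = 1660 mmol = 1.660 mol; R = 8.314 J/(mol·K).
T = 4124 K
4124 K − 273.15 = 3851 °C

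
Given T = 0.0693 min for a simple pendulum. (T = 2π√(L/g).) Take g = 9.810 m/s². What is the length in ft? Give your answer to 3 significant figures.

14.1 ft

Rearranging T = 2π√(L/g) for L: L = g·(T/2π)².
T = 0.0693 min = 4.158 s; g = 9.810 m/s².
L = 4.296 m
4.296 m × (1 ft / 0.3048 m) = 14.09 ft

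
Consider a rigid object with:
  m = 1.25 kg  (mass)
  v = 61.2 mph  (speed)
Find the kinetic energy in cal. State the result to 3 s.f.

112 cal

KE is given directly by: KE = ½mv².
m = 1.25 kg; v = 61.2 mph = 27.36 m/s.
KE = 467.8 J
467.8 J × (1 cal / 4.184 J) = 111.8 cal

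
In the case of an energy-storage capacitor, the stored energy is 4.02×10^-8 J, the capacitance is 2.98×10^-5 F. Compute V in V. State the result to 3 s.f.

0.0519 V

Rearranging: V = √(2E/C).
E = 4.02×10^-8 J; C = 2.98×10^-5 F.
V = 0.05194 V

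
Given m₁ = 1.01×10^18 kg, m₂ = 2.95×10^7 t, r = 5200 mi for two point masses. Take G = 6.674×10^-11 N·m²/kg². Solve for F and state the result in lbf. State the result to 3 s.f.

6380 lbf

Directly: F = Gm₁m₂/r².
m₁ = 1.01×10^18 kg; m₂ = 2.95×10^7 t = 2.950×10^10 kg; r = 5200 mi = 8.369×10^6 m; G = 6.674×10^-11 N·m²/kg².
F = 28394 N
28394 N × (1 lbf / 4.448 N) = 6383 lbf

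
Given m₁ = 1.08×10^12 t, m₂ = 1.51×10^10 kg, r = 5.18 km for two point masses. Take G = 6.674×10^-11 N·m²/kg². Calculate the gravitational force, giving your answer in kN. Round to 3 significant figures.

F is given directly by: F = Gm₁m₂/r².
m₁ = 1.08×10^12 t = 1.080×10^15 kg; m₂ = 1.51×10^10 kg; r = 5.18 km = 5180 m; G = 6.674×10^-11 N·m²/kg².
F = 4.056×10^7 N  (the unit combination reduces to kg·m/s² = N)
4.056×10^7 N × (1 kN / 1000 N) = 40563 kN

40600 kN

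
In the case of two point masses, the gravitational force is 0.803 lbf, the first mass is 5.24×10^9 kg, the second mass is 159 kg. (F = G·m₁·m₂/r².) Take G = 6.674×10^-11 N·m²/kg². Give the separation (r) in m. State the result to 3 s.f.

From Newton's law of gravitation: r = √(G·m₁m₂/F).
F = 0.803 lbf = 3.572 N; m₁ = 5.24×10^9 kg; m₂ = 159 kg; G = 6.674×10^-11 N·m²/kg².
r = 3.946 m

3.95 m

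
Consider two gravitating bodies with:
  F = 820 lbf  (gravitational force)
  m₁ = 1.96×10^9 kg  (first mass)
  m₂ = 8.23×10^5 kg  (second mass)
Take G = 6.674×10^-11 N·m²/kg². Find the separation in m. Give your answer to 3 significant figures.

5.43 m

From Newton's law of gravitation: r = √(G·m₁m₂/F).
F = 820 lbf = 3648 N; m₁ = 1.96×10^9 kg; m₂ = 8.23×10^5 kg; G = 6.674×10^-11 N·m²/kg².
r = 5.433 m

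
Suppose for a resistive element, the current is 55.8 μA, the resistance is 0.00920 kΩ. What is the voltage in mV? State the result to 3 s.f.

0.513 mV

Directly: V = IR.
I = 55.8 μA = 5.580×10^-5 A; R = 0.00920 kΩ = 9.200 Ω.
V = 5.134×10^-4 V
5.134×10^-4 V × (1 mV / 0.001000 V) = 0.5134 mV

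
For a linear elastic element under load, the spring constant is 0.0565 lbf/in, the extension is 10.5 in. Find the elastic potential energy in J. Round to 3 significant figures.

0.352 J

U is given directly by: U = ½kx².
k = 0.0565 lbf/in = 9.895 N/m; x = 10.5 in = 0.2667 m.
U = 0.3519 J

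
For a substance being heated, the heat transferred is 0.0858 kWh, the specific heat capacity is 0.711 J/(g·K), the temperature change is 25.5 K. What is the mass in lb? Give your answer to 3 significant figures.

37.6 lb

Rearranging Q = m·c·ΔT for m: m = Q/(c·ΔT).
Q = 0.0858 kWh = 3.089×10^5 J; c = 0.711 J/(g·K) = 711.0 J/(kg·K); ΔT = 25.5 K.
m = 17.04 kg
17.04 kg × (1 lb / 0.4536 kg) = 37.56 lb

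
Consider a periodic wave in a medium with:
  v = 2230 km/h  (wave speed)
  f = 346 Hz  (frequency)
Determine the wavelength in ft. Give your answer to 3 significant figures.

Solving v = f·λ for λ: λ = v/f.
v = 2230 km/h = 619.4 m/s; f = 346 Hz.
λ = 1.790 m
1.790 m × (1 ft / 0.3048 m) = 5.874 ft

5.87 ft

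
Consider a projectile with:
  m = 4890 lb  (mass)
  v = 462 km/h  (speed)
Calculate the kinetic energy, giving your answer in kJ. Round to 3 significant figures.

18300 kJ

Directly: KE = ½mv².
m = 4890 lb = 2218 kg; v = 462 km/h = 128.3 m/s.
KE = 1.827×10^7 J
1.827×10^7 J × (1 kJ / 1000 J) = 18265 kJ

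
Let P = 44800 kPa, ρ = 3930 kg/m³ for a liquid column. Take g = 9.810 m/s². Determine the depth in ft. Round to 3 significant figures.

Rearranging P = ρ·g·h for h: h = P/(ρ·g).
P = 44800 kPa = 4.480×10^7 Pa; ρ = 3930 kg/m³; g = 9.810 m/s².
h = 1162 m
1162 m × (1 ft / 0.3048 m) = 3812 ft

3810 ft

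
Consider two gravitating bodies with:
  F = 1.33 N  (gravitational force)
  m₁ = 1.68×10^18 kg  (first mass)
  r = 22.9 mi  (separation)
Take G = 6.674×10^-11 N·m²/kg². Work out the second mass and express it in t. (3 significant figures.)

0.0161 t

From Newton's law of gravitation: m₂ = F·r²/(G·m₁).
F = 1.33 N; m₁ = 1.68×10^18 kg; r = 22.9 mi = 36854 m; G = 6.674×10^-11 N·m²/kg².
m₂ = 16.11 kg
16.11 kg × (1 t / 1000 kg) = 0.01611 t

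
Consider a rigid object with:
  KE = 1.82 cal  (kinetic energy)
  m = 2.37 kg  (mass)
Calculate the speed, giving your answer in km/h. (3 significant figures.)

9.13 km/h

Rearranging KE = ½mv² for v: v = √(2·KE/m).
KE = 1.82 cal = 7.615 J; m = 2.37 kg.
v = 2.535 m/s
2.535 m/s × (1 km/h / 0.2778 m/s) = 9.126 km/h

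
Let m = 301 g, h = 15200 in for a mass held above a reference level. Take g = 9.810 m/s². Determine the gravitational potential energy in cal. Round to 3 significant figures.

272 cal

PE is given directly by: PE = mgh.
m = 301 g = 0.3010 kg; h = 15200 in = 386.1 m; g = 9.810 m/s².
PE = 1140 J  (the unit combination reduces to kg·m²/s² = J)
1140 J × (1 cal / 4.184 J) = 272.5 cal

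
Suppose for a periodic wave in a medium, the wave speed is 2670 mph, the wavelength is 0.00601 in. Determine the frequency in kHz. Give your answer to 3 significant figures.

Solving v = f·λ for f: f = v/λ.
v = 2670 mph = 1194 m/s; λ = 0.00601 in = 1.527×10^-4 m.
f = 7.819×10^6 Hz
7.819×10^6 Hz × (1 kHz / 1000 Hz) = 7819 kHz

7820 kHz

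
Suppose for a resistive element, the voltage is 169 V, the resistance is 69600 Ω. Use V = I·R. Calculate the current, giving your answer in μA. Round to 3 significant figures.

2430 μA

From Ohm's law: I = V/R.
V = 169 V; R = 69600 Ω.
I = 0.002428 A
0.002428 A × (1 μA / 1.000×10^-6 A) = 2428 μA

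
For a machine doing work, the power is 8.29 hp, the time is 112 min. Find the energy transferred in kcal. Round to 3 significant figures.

Rearranging: W = P·t.
P = 8.29 hp = 6182 W; t = 112 min = 6720 s.
W = 4.154×10^7 J  (the unit combination reduces to kg·m²/s² = J)
4.154×10^7 J × (1 kcal / 4184 J) = 9929 kcal

9930 kcal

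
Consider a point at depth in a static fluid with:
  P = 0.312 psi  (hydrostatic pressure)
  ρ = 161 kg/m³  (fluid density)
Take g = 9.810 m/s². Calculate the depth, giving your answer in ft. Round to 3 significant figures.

4.47 ft

Rearranging: h = P/(ρ·g).
P = 0.312 psi = 2151 Pa; ρ = 161 kg/m³; g = 9.810 m/s².
h = 1.362 m
1.362 m × (1 ft / 0.3048 m) = 4.469 ft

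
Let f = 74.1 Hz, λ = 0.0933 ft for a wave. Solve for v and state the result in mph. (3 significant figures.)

v is given directly by: v = fλ.
f = 74.1 Hz; λ = 0.0933 ft = 0.02844 m.
v = 2.107 m/s
2.107 m/s × (1 mph / 0.4470 m/s) = 4.714 mph

4.71 mph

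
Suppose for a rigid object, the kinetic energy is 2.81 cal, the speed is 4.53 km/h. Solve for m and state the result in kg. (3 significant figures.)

Rearranging KE = ½mv² for m: m = 2·KE/v².
KE = 2.81 cal = 11.76 J; v = 4.53 km/h = 1.258 m/s.
m = 14.85 kg

14.9 kg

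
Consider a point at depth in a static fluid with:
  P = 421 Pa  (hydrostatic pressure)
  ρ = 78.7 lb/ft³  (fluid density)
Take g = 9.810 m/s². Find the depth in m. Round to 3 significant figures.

Rearranging: h = P/(ρ·g).
P = 421 Pa; ρ = 78.7 lb/ft³ = 1261 kg/m³; g = 9.810 m/s².
h = 0.03404 m

0.0340 m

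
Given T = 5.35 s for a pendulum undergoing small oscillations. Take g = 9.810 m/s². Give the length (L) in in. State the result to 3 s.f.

Solving T = 2π√(L/g) for L: L = g·(T/2π)².
T = 5.35 s; g = 9.810 m/s².
L = 7.112 m
7.112 m × (1 in / 0.02540 m) = 280.0 in

280 in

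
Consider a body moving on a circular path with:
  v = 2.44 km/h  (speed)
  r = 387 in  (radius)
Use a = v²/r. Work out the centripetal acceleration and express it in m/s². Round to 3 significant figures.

a is given directly by: a = v²/r.
v = 2.44 km/h = 0.6778 m/s; r = 387 in = 9.830 m.
a = 0.04673 m/s²

0.0467 m/s²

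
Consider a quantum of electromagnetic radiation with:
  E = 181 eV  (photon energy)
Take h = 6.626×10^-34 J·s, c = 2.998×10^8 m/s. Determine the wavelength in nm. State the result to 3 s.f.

Rearranging: λ = hc/E.
E = 181 eV = 2.900×10^-17 J; h = 6.626×10^-34 J·s; c = 2.998×10^8 m/s.
λ = 6.850×10^-9 m
6.850×10^-9 m × (1 nm / 1.000×10^-9 m) = 6.850 nm

6.85 nm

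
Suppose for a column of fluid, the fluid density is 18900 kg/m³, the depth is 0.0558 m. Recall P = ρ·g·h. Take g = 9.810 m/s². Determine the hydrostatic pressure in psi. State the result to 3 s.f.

1.50 psi

P is given directly by: P = ρgh.
ρ = 18900 kg/m³; h = 0.0558 m; g = 9.810 m/s².
P = 10346 Pa
10346 Pa × (1 psi / 6895 Pa) = 1.501 psi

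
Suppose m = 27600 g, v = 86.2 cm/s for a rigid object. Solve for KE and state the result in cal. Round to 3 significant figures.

Directly: KE = ½mv².
m = 27600 g = 27.60 kg; v = 86.2 cm/s = 0.8620 m/s.
KE = 10.25 J
10.25 J × (1 cal / 4.184 J) = 2.451 cal

2.45 cal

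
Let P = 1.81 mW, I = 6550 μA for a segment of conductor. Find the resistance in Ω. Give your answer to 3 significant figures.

Rearranging: R = P/I².
P = 1.81 mW = 0.001810 W; I = 6550 μA = 0.006550 A.
R = 42.19 Ω

42.2 Ω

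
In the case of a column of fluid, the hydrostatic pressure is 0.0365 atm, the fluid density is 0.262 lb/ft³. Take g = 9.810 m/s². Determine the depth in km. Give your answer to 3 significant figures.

0.0898 km

Rearranging P = ρ·g·h for h: h = P/(ρ·g).
P = 0.0365 atm = 3698 Pa; ρ = 0.262 lb/ft³ = 4.197 kg/m³; g = 9.810 m/s².
h = 89.83 m
89.83 m × (1 km / 1000 m) = 0.08983 km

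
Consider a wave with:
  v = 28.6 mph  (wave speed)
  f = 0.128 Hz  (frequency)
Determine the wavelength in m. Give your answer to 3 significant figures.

Solving v = f·λ for λ: λ = v/f.
v = 28.6 mph = 12.79 m/s; f = 0.128 Hz.
λ = 99.89 m

99.9 m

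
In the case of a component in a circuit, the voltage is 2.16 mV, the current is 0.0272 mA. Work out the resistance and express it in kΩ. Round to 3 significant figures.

From Ohm's law: R = V/I.
V = 2.16 mV = 0.002160 V; I = 0.0272 mA = 2.720×10^-5 A.
R = 79.41 Ω
79.41 Ω × (1 kΩ / 1000 Ω) = 0.07941 kΩ

0.0794 kΩ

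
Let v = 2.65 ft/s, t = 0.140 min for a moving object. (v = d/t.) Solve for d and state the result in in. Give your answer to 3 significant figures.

Solving v = d/t for d: d = v·t.
v = 2.65 ft/s = 0.8077 m/s; t = 0.140 min = 8.400 s.
d = 6.785 m
6.785 m × (1 in / 0.02540 m) = 267.1 in

267 in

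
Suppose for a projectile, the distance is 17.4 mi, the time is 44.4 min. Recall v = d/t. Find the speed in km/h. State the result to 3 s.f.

37.8 km/h

v is given directly by: v = d/t.
d = 17.4 mi = 28003 m; t = 44.4 min = 2664 s.
v = 10.51 m/s
10.51 m/s × (1 km/h / 0.2778 m/s) = 37.84 km/h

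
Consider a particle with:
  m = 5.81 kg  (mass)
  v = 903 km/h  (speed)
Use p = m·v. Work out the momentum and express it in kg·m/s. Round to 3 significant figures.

p is given directly by: p = mv.
m = 5.81 kg; v = 903 km/h = 250.8 m/s.
p = 1457 kg·m/s

1460 kg·m/s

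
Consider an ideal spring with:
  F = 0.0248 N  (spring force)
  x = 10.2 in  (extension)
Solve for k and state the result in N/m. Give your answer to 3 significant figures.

0.0957 N/m

Rearranging: k = F/x.
F = 0.0248 N; x = 10.2 in = 0.2591 m.
k = 0.09572 N/m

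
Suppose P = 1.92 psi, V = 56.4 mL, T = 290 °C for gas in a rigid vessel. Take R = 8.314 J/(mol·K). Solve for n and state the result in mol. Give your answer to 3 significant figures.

Rearranging: n = PV/(RT).
P = 1.92 psi = 13238 Pa; V = 56.4 mL = 5.640×10^-5 m³; T = 290 °C = 563.1 K; R = 8.314 J/(mol·K).
n = 1.595×10^-4 mol

1.59×10^-4 mol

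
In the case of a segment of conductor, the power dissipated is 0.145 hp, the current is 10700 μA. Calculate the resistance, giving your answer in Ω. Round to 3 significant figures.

9.44×10^5 Ω

Rearranging P = I²R for R: R = P/I².
P = 0.145 hp = 108.1 W; I = 10700 μA = 0.01070 A.
R = 9.444×10^5 Ω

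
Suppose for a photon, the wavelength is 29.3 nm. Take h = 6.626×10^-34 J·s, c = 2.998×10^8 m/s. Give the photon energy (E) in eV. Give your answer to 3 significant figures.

Directly: E = hc/λ.
λ = 29.3 nm = 2.930×10^-8 m; h = 6.626×10^-34 J·s; c = 2.998×10^8 m/s.
E = 6.780×10^-18 J
6.780×10^-18 J × (1 eV / 1.602×10^-19 J) = 42.32 eV

42.3 eV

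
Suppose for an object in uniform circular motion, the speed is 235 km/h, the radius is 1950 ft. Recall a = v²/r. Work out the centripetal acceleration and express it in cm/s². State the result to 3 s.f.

Directly: a = v²/r.
v = 235 km/h = 65.28 m/s; r = 1950 ft = 594.4 m.
a = 7.169 m/s²
7.169 m/s² × (1 cm/s² / 0.01000 m/s²) = 716.9 cm/s²

717 cm/s²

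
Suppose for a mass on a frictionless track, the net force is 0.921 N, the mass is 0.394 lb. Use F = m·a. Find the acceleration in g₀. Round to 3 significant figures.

From Newton's second law: a = F/m.
F = 0.921 N; m = 0.394 lb = 0.1787 kg.
a = 5.153 m/s²
5.153 m/s² × (1 g₀ / 9.807 m/s²) = 0.5255 g₀

0.526 g₀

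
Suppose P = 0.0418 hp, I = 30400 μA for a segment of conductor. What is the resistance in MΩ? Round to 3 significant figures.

Rearranging: R = P/I².
P = 0.0418 hp = 31.17 W; I = 30400 μA = 0.03040 A.
R = 33728 Ω
33728 Ω × (1 MΩ / 1.000×10^6 Ω) = 0.03373 MΩ

0.0337 MΩ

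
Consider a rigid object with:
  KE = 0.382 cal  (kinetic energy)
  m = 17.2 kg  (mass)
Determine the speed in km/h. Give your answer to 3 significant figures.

Rearranging KE = ½mv² for v: v = √(2·KE/m).
KE = 0.382 cal = 1.598 J; m = 17.2 kg.
v = 0.4311 m/s
0.4311 m/s × (1 km/h / 0.2778 m/s) = 1.552 km/h

1.55 km/h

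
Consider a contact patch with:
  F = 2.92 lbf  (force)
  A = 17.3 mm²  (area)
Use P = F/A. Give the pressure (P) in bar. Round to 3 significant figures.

7.51 bar

P is given directly by: P = F/A.
F = 2.92 lbf = 12.99 N; A = 17.3 mm² = 1.730×10^-5 m².
P = 7.508×10^5 Pa
7.508×10^5 Pa × (1 bar / 1.000×10^5 Pa) = 7.508 bar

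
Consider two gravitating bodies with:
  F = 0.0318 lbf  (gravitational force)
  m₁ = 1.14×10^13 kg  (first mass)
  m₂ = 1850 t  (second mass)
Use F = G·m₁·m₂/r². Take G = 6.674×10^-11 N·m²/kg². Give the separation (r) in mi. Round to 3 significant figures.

Rearranging F = G·m₁·m₂/r² for r: r = √(G·m₁m₂/F).
F = 0.0318 lbf = 0.1415 N; m₁ = 1.14×10^13 kg; m₂ = 1850 t = 1.850×10^6 kg; G = 6.674×10^-11 N·m²/kg².
r = 99753 m
99753 m × (1 mi / 1609 m) = 61.98 mi

62.0 mi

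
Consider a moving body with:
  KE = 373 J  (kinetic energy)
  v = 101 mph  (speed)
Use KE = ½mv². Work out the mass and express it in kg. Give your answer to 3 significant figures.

0.366 kg

Solving KE = ½mv² for m: m = 2·KE/v².
KE = 373 J; v = 101 mph = 45.15 m/s.
m = 0.3659 kg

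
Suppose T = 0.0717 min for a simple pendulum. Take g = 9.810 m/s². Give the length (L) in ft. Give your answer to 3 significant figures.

Rearranging T = 2π√(L/g) for L: L = g·(T/2π)².
T = 0.0717 min = 4.302 s; g = 9.810 m/s².
L = 4.599 m
4.599 m × (1 ft / 0.3048 m) = 15.09 ft

15.1 ft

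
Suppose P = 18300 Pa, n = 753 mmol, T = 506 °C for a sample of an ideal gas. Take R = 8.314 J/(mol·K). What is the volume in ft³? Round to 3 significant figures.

Solving PV = nRT for V: V = nRT/P.
P = 18300 Pa; n = 753 mmol = 0.7530 mol; T = 506 °C = 779.1 K; R = 8.314 J/(mol·K).
V = 0.2665 m³
0.2665 m³ × (1 ft³ / 0.02832 m³) = 9.413 ft³

9.41 ft³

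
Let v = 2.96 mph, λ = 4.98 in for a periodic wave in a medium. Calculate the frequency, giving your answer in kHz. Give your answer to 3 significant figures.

0.0105 kHz

Rearranging v = f·λ for f: f = v/λ.
v = 2.96 mph = 1.323 m/s; λ = 4.98 in = 0.1265 m.
f = 10.46 Hz
10.46 Hz × (1 kHz / 1000 Hz) = 0.01046 kHz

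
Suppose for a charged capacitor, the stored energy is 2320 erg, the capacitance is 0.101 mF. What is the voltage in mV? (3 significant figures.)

2140 mV

Rearranging E = ½C·V² for V: V = √(2E/C).
E = 2320 erg = 2.320×10^-4 J; C = 0.101 mF = 1.010×10^-4 F.
V = 2.143 V
2.143 V × (1 mV / 0.001000 V) = 2143 mV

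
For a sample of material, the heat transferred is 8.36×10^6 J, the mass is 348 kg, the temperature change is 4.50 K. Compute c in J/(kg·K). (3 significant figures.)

Rearranging: c = Q/(m·ΔT).
Q = 8.36×10^6 J; m = 348 kg; ΔT = 4.50 K.
c = 5338 J/(kg·K)

5340 J/(kg·K)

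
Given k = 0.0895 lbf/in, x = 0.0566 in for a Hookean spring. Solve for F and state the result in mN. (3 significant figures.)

From Hooke's law: F = kx.
k = 0.0895 lbf/in = 15.67 N/m; x = 0.0566 in = 0.001438 m.
F = 0.02253 N
0.02253 N × (1 mN / 0.001000 N) = 22.53 mN

22.5 mN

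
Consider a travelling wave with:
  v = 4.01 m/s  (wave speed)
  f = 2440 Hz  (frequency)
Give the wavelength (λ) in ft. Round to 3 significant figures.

Rearranging v = f·λ for λ: λ = v/f.
v = 4.01 m/s; f = 2440 Hz.
λ = 0.001643 m
0.001643 m × (1 ft / 0.3048 m) = 0.005392 ft

0.00539 ft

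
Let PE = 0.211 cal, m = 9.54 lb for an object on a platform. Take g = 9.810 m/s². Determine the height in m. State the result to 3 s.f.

Rearranging: h = PE/(m·g).
PE = 0.211 cal = 0.8828 J; m = 9.54 lb = 4.327 kg; g = 9.810 m/s².
h = 0.02080 m

0.0208 m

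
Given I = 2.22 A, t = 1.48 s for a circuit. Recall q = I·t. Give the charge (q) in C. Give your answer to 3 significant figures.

Directly: q = It.
I = 2.22 A; t = 1.48 s.
q = 3.286 C  (the unit combination reduces to A·s = C)

3.29 C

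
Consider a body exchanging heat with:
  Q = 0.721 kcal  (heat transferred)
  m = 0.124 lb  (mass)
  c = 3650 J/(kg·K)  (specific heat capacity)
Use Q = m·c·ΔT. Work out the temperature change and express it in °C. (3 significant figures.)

14.7 °C

Solving Q = m·c·ΔT for ΔT: ΔT = Q/(m·c).
Q = 0.721 kcal = 3017 J; m = 0.124 lb = 0.05625 kg; c = 3650 J/(kg·K).
ΔT = 14.69 K
Since 1 °C = 1 K, 14.69 °C.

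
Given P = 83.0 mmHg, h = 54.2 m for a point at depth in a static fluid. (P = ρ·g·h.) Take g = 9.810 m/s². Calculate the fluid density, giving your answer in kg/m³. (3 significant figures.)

Rearranging: ρ = P/(g·h).
P = 83.0 mmHg = 11066 Pa; h = 54.2 m; g = 9.810 m/s².
ρ = 20.81 kg/m³

20.8 kg/m³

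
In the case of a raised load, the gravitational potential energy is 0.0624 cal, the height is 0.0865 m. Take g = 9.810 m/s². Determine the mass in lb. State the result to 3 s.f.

Solving PE = m·g·h for m: m = PE/(g·h).
PE = 0.0624 cal = 0.2611 J; h = 0.0865 m; g = 9.810 m/s².
m = 0.3077 kg
0.3077 kg × (1 lb / 0.4536 kg) = 0.6783 lb

0.678 lb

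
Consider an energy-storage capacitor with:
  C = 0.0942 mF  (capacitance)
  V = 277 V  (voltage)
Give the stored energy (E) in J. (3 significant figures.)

E is given directly by: E = ½CV².
C = 0.0942 mF = 9.420×10^-5 F; V = 277 V.
E = 3.614 J  (the unit combination reduces to kg·m²/s² = J)

3.61 J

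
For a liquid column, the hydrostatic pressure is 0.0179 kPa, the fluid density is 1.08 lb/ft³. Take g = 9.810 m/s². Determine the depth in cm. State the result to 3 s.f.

Rearranging: h = P/(ρ·g).
P = 0.0179 kPa = 17.90 Pa; ρ = 1.08 lb/ft³ = 17.30 kg/m³; g = 9.810 m/s².
h = 0.1055 m
0.1055 m × (1 cm / 0.01000 m) = 10.55 cm

10.5 cm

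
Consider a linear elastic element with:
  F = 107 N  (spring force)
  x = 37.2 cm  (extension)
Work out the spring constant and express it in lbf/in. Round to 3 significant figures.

Rearranging: k = F/x.
F = 107 N; x = 37.2 cm = 0.3720 m.
k = 287.6 N/m
287.6 N/m × (1 lbf/in / 175.1 N/m) = 1.642 lbf/in

1.64 lbf/in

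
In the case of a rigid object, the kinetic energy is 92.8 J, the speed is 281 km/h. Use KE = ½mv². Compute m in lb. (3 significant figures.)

Rearranging: m = 2·KE/v².
KE = 92.8 J; v = 281 km/h = 78.06 m/s.
m = 0.03046 kg
0.03046 kg × (1 lb / 0.4536 kg) = 0.06716 lb

0.0672 lb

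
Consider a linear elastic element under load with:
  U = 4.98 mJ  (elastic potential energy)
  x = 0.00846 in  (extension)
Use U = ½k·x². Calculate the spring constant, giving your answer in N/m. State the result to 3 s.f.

Rearranging U = ½k·x² for k: k = 2U/x².
U = 4.98 mJ = 0.004980 J; x = 0.00846 in = 2.149×10^-4 m.
k = 2.157×10^5 N/m

2.16×10^5 N/m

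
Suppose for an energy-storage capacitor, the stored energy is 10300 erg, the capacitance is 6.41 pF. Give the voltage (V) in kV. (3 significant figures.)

Solving E = ½C·V² for V: V = √(2E/C).
E = 10300 erg = 0.001030 J; C = 6.41 pF = 6.410×10^-12 F.
V = 17927 V  (the unit combination reduces to kg·m²/(A·s³) = V)
17927 V × (1 kV / 1000 V) = 17.93 kV

17.9 kV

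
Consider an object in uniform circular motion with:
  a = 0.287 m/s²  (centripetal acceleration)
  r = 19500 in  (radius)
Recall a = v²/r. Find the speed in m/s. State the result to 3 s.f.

Solving a = v²/r for v: v = √(a·r).
a = 0.287 m/s²; r = 19500 in = 495.3 m.
v = 11.92 m/s

11.9 m/s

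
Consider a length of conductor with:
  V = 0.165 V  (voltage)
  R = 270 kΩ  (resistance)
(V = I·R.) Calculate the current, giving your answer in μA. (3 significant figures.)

Rearranging: I = V/R.
V = 0.165 V; R = 270 kΩ = 2.700×10^5 Ω.
I = 6.111×10^-7 A
6.111×10^-7 A × (1 μA / 1.000×10^-6 A) = 0.6111 μA

0.611 μA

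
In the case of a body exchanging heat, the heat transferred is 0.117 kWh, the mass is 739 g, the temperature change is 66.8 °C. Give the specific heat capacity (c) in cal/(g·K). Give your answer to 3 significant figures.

Solving Q = m·c·ΔT for c: c = Q/(m·ΔT).
Q = 0.117 kWh = 4.212×10^5 J; m = 739 g = 0.7390 kg; ΔT = 66.8 °C = 66.80 K.
c = 8532 J/(kg·K)
8532 J/(kg·K) × (1 cal/(g·K) / 4184 J/(kg·K)) = 2.039 cal/(g·K)

2.04 cal/(g·K)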